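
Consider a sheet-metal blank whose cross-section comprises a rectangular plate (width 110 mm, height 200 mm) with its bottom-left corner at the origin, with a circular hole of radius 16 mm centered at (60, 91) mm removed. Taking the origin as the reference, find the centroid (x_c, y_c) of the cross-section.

Part | A | x̄ᵢ | ȳᵢ | A·x̄ᵢ | A·ȳᵢ
plate | 22000.00 | 55.00 | 100.00 | 1210000.00 | 2200000.00
hole | -804.25 | 60.00 | 91.00 | -48254.86 | -73186.54
Σ | 21195.75 |  |  | 1161745.14 | 2126813.46
x_c = 1161745.14 / 21195.75 = 54.81 mm
y_c = 2126813.46 / 21195.75 = 100.34 mm

x_c = 54.81 mm, y_c = 100.34 mm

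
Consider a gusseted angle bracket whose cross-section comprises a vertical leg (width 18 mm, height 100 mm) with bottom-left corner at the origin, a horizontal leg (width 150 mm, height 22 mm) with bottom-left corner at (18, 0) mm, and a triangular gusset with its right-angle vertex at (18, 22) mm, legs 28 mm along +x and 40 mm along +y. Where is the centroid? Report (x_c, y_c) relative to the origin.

x_c = 59.79 mm, y_c = 25.81 mm

Part | A | x̄ᵢ | ȳᵢ | A·x̄ᵢ | A·ȳᵢ
vertical leg | 1800.00 | 9.00 | 50.00 | 16200.00 | 90000.00
horizontal leg | 3300.00 | 93.00 | 11.00 | 306900.00 | 36300.00
gusset | 560.00 | 27.33 | 35.33 | 15306.67 | 19786.67
Σ | 5660.00 |  |  | 338406.67 | 146086.67
x_c = 338406.67 / 5660.00 = 59.79 mm
y_c = 146086.67 / 5660.00 = 25.81 mm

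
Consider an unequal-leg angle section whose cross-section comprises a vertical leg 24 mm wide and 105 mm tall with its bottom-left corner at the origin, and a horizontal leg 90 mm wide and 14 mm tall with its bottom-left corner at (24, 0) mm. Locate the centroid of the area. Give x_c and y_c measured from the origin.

x_c = 31.00 mm, y_c = 37.33 mm

Part | A | x̄ᵢ | ȳᵢ | A·x̄ᵢ | A·ȳᵢ
vertical leg | 2520.00 | 12.00 | 52.50 | 30240.00 | 132300.00
horizontal leg | 1260.00 | 69.00 | 7.00 | 86940.00 | 8820.00
Σ | 3780.00 |  |  | 117180.00 | 141120.00
x_c = 117180.00 / 3780.00 = 31.00 mm
y_c = 141120.00 / 3780.00 = 37.33 mm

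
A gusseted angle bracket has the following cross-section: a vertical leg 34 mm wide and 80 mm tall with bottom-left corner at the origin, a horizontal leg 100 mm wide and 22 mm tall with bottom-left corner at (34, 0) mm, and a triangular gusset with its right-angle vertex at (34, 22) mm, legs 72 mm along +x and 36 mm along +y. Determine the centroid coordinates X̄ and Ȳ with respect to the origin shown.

vertical leg: A = 34 × 80 = 2720.00, centroid at (17.00, 40.00).
horizontal leg: A = 100 × 22 = 2200.00, centroid at (84.00, 11.00).
gusset: A = ½·72·36 = 1296.00, centroid at (58.00, 34.00).
ΣA = 6216.00 mm²
ΣAX̄ = (2720.00)(17.00) + (2200.00)(84.00) + (1296.00)(58.00) = 306208.00 mm³
ΣAȲ = (2720.00)(40.00) + (2200.00)(11.00) + (1296.00)(34.00) = 177064.00 mm³
X̄ = 306208.00 / 6216.00 = 49.26 mm
Ȳ = 177064.00 / 6216.00 = 28.49 mm

X̄ = 49.26 mm, Ȳ = 28.49 mm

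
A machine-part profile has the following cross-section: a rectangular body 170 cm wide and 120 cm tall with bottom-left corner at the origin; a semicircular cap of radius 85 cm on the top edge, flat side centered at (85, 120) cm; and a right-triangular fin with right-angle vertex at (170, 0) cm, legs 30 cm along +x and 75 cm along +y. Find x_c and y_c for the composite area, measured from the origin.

rectangular body: A = 170 × 120 = 20400.00, centroid at (85.00, 60.00).
semicircular top: A = ½π·85² = 11349.00, centroid at (85.00, 156.08).
triangular fin: A = ½·30·75 = 1125.00, centroid at (180.00, 25.00).
ΣA = 32874.00 cm²
ΣAx_c = (20400.00)(85.00) + (11349.00)(85.00) + (1125.00)(180.00) = 2901165.29 cm³
ΣAy_c = (20400.00)(60.00) + (11349.00)(156.08) + (1125.00)(25.00) = 3023422.08 cm³
x_c = 2901165.29 / 32874.00 = 88.25 cm
y_c = 3023422.08 / 32874.00 = 91.97 cm

x_c = 88.25 cm, y_c = 91.97 cm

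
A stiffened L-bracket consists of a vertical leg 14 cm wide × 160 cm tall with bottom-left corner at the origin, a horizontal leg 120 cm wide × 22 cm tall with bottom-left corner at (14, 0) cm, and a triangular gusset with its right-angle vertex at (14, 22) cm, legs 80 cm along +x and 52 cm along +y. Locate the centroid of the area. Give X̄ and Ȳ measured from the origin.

X̄ = 42.48 cm, Ȳ = 41.67 cm

Part | A | x̄ᵢ | ȳᵢ | A·x̄ᵢ | A·ȳᵢ
vertical leg | 2240.00 | 7.00 | 80.00 | 15680.00 | 179200.00
horizontal leg | 2640.00 | 74.00 | 11.00 | 195360.00 | 29040.00
gusset | 2080.00 | 40.67 | 39.33 | 84586.67 | 81813.33
Σ | 6960.00 |  |  | 295626.67 | 290053.33
X̄ = 295626.67 / 6960.00 = 42.48 cm
Ȳ = 290053.33 / 6960.00 = 41.67 cm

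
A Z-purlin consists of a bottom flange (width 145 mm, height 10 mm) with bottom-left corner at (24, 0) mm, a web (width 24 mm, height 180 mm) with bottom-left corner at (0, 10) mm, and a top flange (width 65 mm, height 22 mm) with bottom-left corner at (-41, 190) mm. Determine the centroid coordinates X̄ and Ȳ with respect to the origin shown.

bottom flange: A = 145 × 10 = 1450.00, centroid at (96.50, 5.00).
web: A = 24 × 180 = 4320.00, centroid at (12.00, 100.00).
top flange: A = 65 × 22 = 1430.00, centroid at (-8.50, 201.00).
ΣA = 7200.00 mm², ΣAX̄ = 179610.00 mm³, ΣAȲ = 726680.00 mm³.
X̄ = 179610.00/7200.00 = 24.95 mm; Ȳ = 726680.00/7200.00 = 100.93 mm.

X̄ = 24.95 mm, Ȳ = 100.93 mm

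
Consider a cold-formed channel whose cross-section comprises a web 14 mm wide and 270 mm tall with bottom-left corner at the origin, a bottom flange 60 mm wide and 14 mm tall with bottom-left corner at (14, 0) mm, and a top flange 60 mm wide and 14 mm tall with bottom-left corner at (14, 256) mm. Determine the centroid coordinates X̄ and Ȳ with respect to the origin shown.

X̄ = 18.38 mm, Ȳ = 135.00 mm

Part | A | x̄ᵢ | ȳᵢ | A·x̄ᵢ | A·ȳᵢ
web | 3780.00 | 7.00 | 135.00 | 26460.00 | 510300.00
bottom flange | 840.00 | 44.00 | 7.00 | 36960.00 | 5880.00
top flange | 840.00 | 44.00 | 263.00 | 36960.00 | 220920.00
Σ | 5460.00 |  |  | 100380.00 | 737100.00
X̄ = 100380.00 / 5460.00 = 18.38 mm
Ȳ = 737100.00 / 5460.00 = 135.00 mm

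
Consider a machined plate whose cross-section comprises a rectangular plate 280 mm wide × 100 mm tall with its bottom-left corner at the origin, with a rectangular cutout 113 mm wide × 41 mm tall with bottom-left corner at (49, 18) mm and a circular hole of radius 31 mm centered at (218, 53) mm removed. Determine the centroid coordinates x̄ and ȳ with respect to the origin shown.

plate: A = 280 × 100 = 28000.00, centroid at (140.00, 50.00).
hole 1: A = −(113 × 41) = -4633.00, centroid at (105.50, 38.50).
hole 2: A = −π·31² = -3019.07, centroid at (218.00, 53.00).
ΣA = 20347.93 mm²
ΣAx̄ = (28000.00)(140.00) + (-4633.00)(105.50) + (-3019.07)(218.00) = 2773061.12 mm³
ΣAȳ = (28000.00)(50.00) + (-4633.00)(38.50) + (-3019.07)(53.00) = 1061618.76 mm³
x̄ = 2773061.12 / 20347.93 = 136.28 mm
ȳ = 1061618.76 / 20347.93 = 52.17 mm

x̄ = 136.28 mm, ȳ = 52.17 mm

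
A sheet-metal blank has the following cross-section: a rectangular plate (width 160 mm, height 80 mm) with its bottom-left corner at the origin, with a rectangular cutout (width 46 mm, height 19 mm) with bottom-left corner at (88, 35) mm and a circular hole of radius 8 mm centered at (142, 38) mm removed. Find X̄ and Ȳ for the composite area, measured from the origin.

plate: A = 160 × 80 = 12800.00, centroid at (80.00, 40.00).
hole 1: A = −(46 × 19) = -874.00, centroid at (111.00, 44.50).
hole 2: A = −π·8² = -201.06, centroid at (142.00, 38.00).
ΣA = 11724.94 mm²
ΣAX̄ = (12800.00)(80.00) + (-874.00)(111.00) + (-201.06)(142.00) = 898435.21 mm³
ΣAȲ = (12800.00)(40.00) + (-874.00)(44.50) + (-201.06)(38.00) = 465466.65 mm³
X̄ = 898435.21 / 11724.94 = 76.63 mm
Ȳ = 465466.65 / 11724.94 = 39.70 mm

X̄ = 76.63 mm, Ȳ = 39.70 mm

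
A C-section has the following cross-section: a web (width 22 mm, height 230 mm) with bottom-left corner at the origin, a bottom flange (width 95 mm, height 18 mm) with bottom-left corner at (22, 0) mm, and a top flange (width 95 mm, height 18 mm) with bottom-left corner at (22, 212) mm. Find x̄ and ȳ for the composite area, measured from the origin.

x̄ = 34.59 mm, ȳ = 115.00 mm

web: A = 22 × 230 = 5060.00, centroid at (11.00, 115.00).
bottom flange: A = 95 × 18 = 1710.00, centroid at (69.50, 9.00).
top flange: A = 95 × 18 = 1710.00, centroid at (69.50, 221.00).
ΣA = 8480.00 mm²
ΣAx̄ = (5060.00)(11.00) + (1710.00)(69.50) + (1710.00)(69.50) = 293350.00 mm³
ΣAȳ = (5060.00)(115.00) + (1710.00)(9.00) + (1710.00)(221.00) = 975200.00 mm³
x̄ = 293350.00 / 8480.00 = 34.59 mm
ȳ = 975200.00 / 8480.00 = 115.00 mm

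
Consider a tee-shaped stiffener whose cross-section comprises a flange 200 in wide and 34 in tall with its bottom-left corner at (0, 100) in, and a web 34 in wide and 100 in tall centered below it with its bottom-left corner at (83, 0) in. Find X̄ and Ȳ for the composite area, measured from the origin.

X̄ = 100.00 in, Ȳ = 94.67 in

web: A = 34 × 100 = 3400.00, centroid at (100.00, 50.00).
flange: A = 200 × 34 = 6800.00, centroid at (100.00, 117.00).
ΣA = 10200.00 in², ΣAX̄ = 1020000.00 in³, ΣAȲ = 965600.00 in³.
X̄ = 1020000.00/10200.00 = 100.00 in; Ȳ = 965600.00/10200.00 = 94.67 in.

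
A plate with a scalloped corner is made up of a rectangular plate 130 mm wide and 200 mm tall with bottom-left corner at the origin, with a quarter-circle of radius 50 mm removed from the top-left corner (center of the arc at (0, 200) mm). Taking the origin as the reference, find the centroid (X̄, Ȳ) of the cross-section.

plate: A = 130 × 200 = 26000.00, centroid at (65.00, 100.00).
removed quarter-circle: A = −¼π·50² = -1963.50, centroid at (21.22, 178.78).
ΣA = 24036.50 mm², ΣAX̄ = 1648333.33 mm³, ΣAȲ = 2248967.58 mm³.
X̄ = 1648333.33/24036.50 = 68.58 mm; Ȳ = 2248967.58/24036.50 = 93.56 mm.

X̄ = 68.58 mm, Ȳ = 93.56 mm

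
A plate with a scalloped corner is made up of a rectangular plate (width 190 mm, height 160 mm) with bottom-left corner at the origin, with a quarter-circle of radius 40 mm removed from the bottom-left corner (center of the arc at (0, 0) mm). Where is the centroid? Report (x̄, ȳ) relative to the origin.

x̄ = 98.36 mm, ȳ = 82.72 mm

plate: A = 190 × 160 = 30400.00, centroid at (95.00, 80.00).
removed quarter-circle: A = −¼π·40² = -1256.64, centroid at (16.98, 16.98).
ΣA = 29143.36 mm², ΣAx̄ = 2866666.67 mm³, ΣAȳ = 2410666.67 mm³.
x̄ = 2866666.67/29143.36 = 98.36 mm; ȳ = 2410666.67/29143.36 = 82.72 mm.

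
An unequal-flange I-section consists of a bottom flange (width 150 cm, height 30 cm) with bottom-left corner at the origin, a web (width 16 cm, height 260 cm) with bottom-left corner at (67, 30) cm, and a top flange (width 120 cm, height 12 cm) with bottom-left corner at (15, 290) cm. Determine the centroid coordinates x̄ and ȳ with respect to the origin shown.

x̄ = 75.00 cm, ȳ = 114.79 cm

bottom flange: A = 150 × 30 = 4500.00, centroid at (75.00, 15.00).
web: A = 16 × 260 = 4160.00, centroid at (75.00, 160.00).
top flange: A = 120 × 12 = 1440.00, centroid at (75.00, 296.00).
ΣA = 10100.00 cm², ΣAx̄ = 757500.00 cm³, ΣAȳ = 1159340.00 cm³.
x̄ = 757500.00/10100.00 = 75.00 cm; ȳ = 1159340.00/10100.00 = 114.79 cm.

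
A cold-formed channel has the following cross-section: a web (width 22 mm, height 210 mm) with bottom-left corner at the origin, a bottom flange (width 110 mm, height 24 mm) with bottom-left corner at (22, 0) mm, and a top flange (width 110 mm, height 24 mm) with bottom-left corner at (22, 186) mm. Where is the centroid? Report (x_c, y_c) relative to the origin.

x_c = 46.20 mm, y_c = 105.00 mm

Part | A | x̄ᵢ | ȳᵢ | A·x̄ᵢ | A·ȳᵢ
web | 4620.00 | 11.00 | 105.00 | 50820.00 | 485100.00
bottom flange | 2640.00 | 77.00 | 12.00 | 203280.00 | 31680.00
top flange | 2640.00 | 77.00 | 198.00 | 203280.00 | 522720.00
Σ | 9900.00 |  |  | 457380.00 | 1039500.00
x_c = 457380.00 / 9900.00 = 46.20 mm
y_c = 1039500.00 / 9900.00 = 105.00 mm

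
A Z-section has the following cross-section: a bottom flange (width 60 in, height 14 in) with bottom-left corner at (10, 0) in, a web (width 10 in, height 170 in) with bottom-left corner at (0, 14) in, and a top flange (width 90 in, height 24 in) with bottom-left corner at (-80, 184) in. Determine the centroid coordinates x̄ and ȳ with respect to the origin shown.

bottom flange: A = 60 × 14 = 840.00, centroid at (40.00, 7.00).
web: A = 10 × 170 = 1700.00, centroid at (5.00, 99.00).
top flange: A = 90 × 24 = 2160.00, centroid at (-35.00, 196.00).
ΣA = 4700.00 in², ΣAx̄ = -33500.00 in³, ΣAȳ = 597540.00 in³.
x̄ = -33500.00/4700.00 = -7.13 in; ȳ = 597540.00/4700.00 = 127.14 in.

x̄ = -7.13 in, ȳ = 127.14 in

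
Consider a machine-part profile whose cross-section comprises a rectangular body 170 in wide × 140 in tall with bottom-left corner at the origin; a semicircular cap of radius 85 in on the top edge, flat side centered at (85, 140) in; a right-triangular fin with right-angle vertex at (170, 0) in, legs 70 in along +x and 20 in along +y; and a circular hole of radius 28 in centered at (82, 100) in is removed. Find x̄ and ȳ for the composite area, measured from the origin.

rectangular body: A = 170 × 140 = 23800.00, centroid at (85.00, 70.00).
semicircular top: A = ½π·85² = 11349.00, centroid at (85.00, 176.08).
triangular fin: A = ½·70·20 = 700.00, centroid at (193.33, 6.67).
hole: A = −π·28² = -2463.01, centroid at (82.00, 100.00).
ΣA = 33385.99 in²
ΣAx̄ = (23800.00)(85.00) + (11349.00)(85.00) + (700.00)(193.33) + (-2463.01)(82.00) = 2921031.92 in³
ΣAȳ = (23800.00)(70.00) + (11349.00)(176.08) + (700.00)(6.67) + (-2463.01)(100.00) = 3422642.95 in³
x̄ = 2921031.92 / 33385.99 = 87.49 in
ȳ = 3422642.95 / 33385.99 = 102.52 in

x̄ = 87.49 in, ȳ = 102.52 in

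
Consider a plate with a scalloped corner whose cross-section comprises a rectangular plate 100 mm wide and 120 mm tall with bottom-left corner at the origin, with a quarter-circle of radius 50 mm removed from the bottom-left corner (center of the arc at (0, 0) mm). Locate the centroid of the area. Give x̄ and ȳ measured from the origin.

plate: A = 100 × 120 = 12000.00, centroid at (50.00, 60.00).
removed quarter-circle: A = −¼π·50² = -1963.50, centroid at (21.22, 21.22).
ΣA = 10036.50 mm²
ΣAx̄ = (12000.00)(50.00) + (-1963.50)(21.22) = 558333.33 mm³
ΣAȳ = (12000.00)(60.00) + (-1963.50)(21.22) = 678333.33 mm³
x̄ = 558333.33 / 10036.50 = 55.63 mm
ȳ = 678333.33 / 10036.50 = 67.59 mm

x̄ = 55.63 mm, ȳ = 67.59 mm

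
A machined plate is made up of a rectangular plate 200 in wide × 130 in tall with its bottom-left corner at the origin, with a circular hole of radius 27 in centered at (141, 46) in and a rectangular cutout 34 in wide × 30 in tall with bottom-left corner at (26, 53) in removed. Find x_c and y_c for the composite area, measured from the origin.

plate: A = 200 × 130 = 26000.00, centroid at (100.00, 65.00).
hole 1: A = −π·27² = -2290.22, centroid at (141.00, 46.00).
hole 2: A = −(34 × 30) = -1020.00, centroid at (43.00, 68.00).
ΣA = 22689.78 in², ΣAx_c = 2233218.83 in³, ΣAy_c = 1515289.83 in³.
x_c = 2233218.83/22689.78 = 98.42 in; y_c = 1515289.83/22689.78 = 66.78 in.

x_c = 98.42 in, y_c = 66.78 in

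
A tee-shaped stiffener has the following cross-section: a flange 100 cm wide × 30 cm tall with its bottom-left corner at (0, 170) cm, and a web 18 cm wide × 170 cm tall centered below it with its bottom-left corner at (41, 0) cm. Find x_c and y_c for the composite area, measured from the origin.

x_c = 50.00 cm, y_c = 134.50 cm

web: A = 18 × 170 = 3060.00, centroid at (50.00, 85.00).
flange: A = 100 × 30 = 3000.00, centroid at (50.00, 185.00).
ΣA = 6060.00 cm²
ΣAx_c = (3060.00)(50.00) + (3000.00)(50.00) = 303000.00 cm³
ΣAy_c = (3060.00)(85.00) + (3000.00)(185.00) = 815100.00 cm³
x_c = 303000.00 / 6060.00 = 50.00 cm
y_c = 815100.00 / 6060.00 = 134.50 cm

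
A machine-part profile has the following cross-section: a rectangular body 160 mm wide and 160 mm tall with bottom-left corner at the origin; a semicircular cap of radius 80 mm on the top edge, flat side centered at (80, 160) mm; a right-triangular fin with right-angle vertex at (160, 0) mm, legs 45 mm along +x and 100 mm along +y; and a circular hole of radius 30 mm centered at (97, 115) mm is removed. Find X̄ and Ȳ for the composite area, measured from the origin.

X̄ = 84.72 mm, Ȳ = 106.85 mm

rectangular body: A = 160 × 160 = 25600.00, centroid at (80.00, 80.00).
semicircular top: A = ½π·80² = 10053.10, centroid at (80.00, 193.95).
triangular fin: A = ½·45·100 = 2250.00, centroid at (175.00, 33.33).
hole: A = −π·30² = -2827.43, centroid at (97.00, 115.00).
ΣA = 35075.66 mm²
ΣAX̄ = (25600.00)(80.00) + (10053.10)(80.00) + (2250.00)(175.00) + (-2827.43)(97.00) = 2971736.68 mm³
ΣAȲ = (25600.00)(80.00) + (10053.10)(193.95) + (2250.00)(33.33) + (-2827.43)(115.00) = 3747673.93 mm³
X̄ = 2971736.68 / 35075.66 = 84.72 mm
Ȳ = 3747673.93 / 35075.66 = 106.85 mm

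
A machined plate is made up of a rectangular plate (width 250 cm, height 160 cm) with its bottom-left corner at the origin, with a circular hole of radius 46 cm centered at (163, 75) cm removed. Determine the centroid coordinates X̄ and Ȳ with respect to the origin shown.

X̄ = 117.43 cm, Ȳ = 81.00 cm

plate: A = 250 × 160 = 40000.00, centroid at (125.00, 80.00).
hole: A = −π·46² = -6647.61, centroid at (163.00, 75.00).
ΣA = 33352.39 cm², ΣAX̄ = 3916439.56 cm³, ΣAȲ = 2701429.25 cm³.
X̄ = 3916439.56/33352.39 = 117.43 cm; Ȳ = 2701429.25/33352.39 = 81.00 cm.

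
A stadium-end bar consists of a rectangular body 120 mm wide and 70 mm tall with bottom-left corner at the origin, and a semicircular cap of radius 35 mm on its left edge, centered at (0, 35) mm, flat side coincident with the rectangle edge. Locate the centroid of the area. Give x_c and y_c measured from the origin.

x_c = 46.05 mm, y_c = 35.00 mm

rectangular body: A = 120 × 70 = 8400.00, centroid at (60.00, 35.00).
semicircular end: A = ½π·35² = 1924.23, centroid at (-14.85, 35.00).
ΣA = 10324.23 mm², ΣAx_c = 475416.67 mm³, ΣAy_c = 361347.89 mm³.
x_c = 475416.67/10324.23 = 46.05 mm; y_c = 361347.89/10324.23 = 35.00 mm.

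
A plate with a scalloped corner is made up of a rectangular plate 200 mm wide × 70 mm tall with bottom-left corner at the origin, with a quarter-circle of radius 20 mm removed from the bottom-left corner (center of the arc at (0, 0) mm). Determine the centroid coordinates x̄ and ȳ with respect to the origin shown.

Part | A | x̄ᵢ | ȳᵢ | A·x̄ᵢ | A·ȳᵢ
plate | 14000.00 | 100.00 | 35.00 | 1400000.00 | 490000.00
removed quarter-circle | -314.16 | 8.49 | 8.49 | -2666.67 | -2666.67
Σ | 13685.84 |  |  | 1397333.33 | 487333.33
x̄ = 1397333.33 / 13685.84 = 102.10 mm
ȳ = 487333.33 / 13685.84 = 35.61 mm

x̄ = 102.10 mm, ȳ = 35.61 mm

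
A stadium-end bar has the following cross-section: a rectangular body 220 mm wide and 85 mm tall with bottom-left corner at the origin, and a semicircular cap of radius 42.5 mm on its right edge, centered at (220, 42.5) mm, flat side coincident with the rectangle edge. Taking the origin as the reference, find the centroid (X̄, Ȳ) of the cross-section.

Part | A | x̄ᵢ | ȳᵢ | A·x̄ᵢ | A·ȳᵢ
rectangular body | 18700.00 | 110.00 | 42.50 | 2057000.00 | 794750.00
semicircular end | 2837.25 | 238.04 | 42.50 | 675372.27 | 120583.16
Σ | 21537.25 |  |  | 2732372.27 | 915333.16
X̄ = 2732372.27 / 21537.25 = 126.87 mm
Ȳ = 915333.16 / 21537.25 = 42.50 mm

X̄ = 126.87 mm, Ȳ = 42.50 mm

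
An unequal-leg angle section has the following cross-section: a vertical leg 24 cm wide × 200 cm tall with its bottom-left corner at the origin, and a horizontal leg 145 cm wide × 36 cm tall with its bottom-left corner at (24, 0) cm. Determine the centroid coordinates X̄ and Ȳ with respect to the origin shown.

X̄ = 56.02 cm, Ȳ = 57.28 cm

Part | A | x̄ᵢ | ȳᵢ | A·x̄ᵢ | A·ȳᵢ
vertical leg | 4800.00 | 12.00 | 100.00 | 57600.00 | 480000.00
horizontal leg | 5220.00 | 96.50 | 18.00 | 503730.00 | 93960.00
Σ | 10020.00 |  |  | 561330.00 | 573960.00
X̄ = 561330.00 / 10020.00 = 56.02 cm
Ȳ = 573960.00 / 10020.00 = 57.28 cm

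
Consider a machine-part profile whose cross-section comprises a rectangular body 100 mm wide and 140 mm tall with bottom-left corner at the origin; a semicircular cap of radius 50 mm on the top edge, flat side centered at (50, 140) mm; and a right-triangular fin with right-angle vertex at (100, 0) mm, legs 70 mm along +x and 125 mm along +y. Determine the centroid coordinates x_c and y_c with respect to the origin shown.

rectangular body: A = 100 × 140 = 14000.00, centroid at (50.00, 70.00).
semicircular top: A = ½π·50² = 3926.99, centroid at (50.00, 161.22).
triangular fin: A = ½·70·125 = 4375.00, centroid at (123.33, 41.67).
ΣA = 22301.99 mm²
ΣAx_c = (14000.00)(50.00) + (3926.99)(50.00) + (4375.00)(123.33) = 1435932.87 mm³
ΣAy_c = (14000.00)(70.00) + (3926.99)(161.22) + (4375.00)(41.67) = 1795403.71 mm³
x_c = 1435932.87 / 22301.99 = 64.39 mm
y_c = 1795403.71 / 22301.99 = 80.50 mm

x_c = 64.39 mm, y_c = 80.50 mm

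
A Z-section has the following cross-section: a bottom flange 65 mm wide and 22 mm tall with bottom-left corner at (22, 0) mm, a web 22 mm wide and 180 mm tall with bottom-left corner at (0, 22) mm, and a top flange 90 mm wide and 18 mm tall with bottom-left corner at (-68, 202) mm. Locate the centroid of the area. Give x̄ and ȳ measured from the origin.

bottom flange: A = 65 × 22 = 1430.00, centroid at (54.50, 11.00).
web: A = 22 × 180 = 3960.00, centroid at (11.00, 112.00).
top flange: A = 90 × 18 = 1620.00, centroid at (-23.00, 211.00).
ΣA = 7010.00 mm²
ΣAx̄ = (1430.00)(54.50) + (3960.00)(11.00) + (1620.00)(-23.00) = 84235.00 mm³
ΣAȳ = (1430.00)(11.00) + (3960.00)(112.00) + (1620.00)(211.00) = 801070.00 mm³
x̄ = 84235.00 / 7010.00 = 12.02 mm
ȳ = 801070.00 / 7010.00 = 114.28 mm

x̄ = 12.02 mm, ȳ = 114.28 mm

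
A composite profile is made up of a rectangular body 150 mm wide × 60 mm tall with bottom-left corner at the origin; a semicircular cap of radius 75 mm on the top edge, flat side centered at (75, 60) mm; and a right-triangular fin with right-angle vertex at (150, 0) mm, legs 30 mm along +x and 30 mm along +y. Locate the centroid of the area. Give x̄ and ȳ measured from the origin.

Part | A | x̄ᵢ | ȳᵢ | A·x̄ᵢ | A·ȳᵢ
rectangular body | 9000.00 | 75.00 | 30.00 | 675000.00 | 270000.00
semicircular top | 8835.73 | 75.00 | 91.83 | 662679.70 | 811393.76
triangular fin | 450.00 | 160.00 | 10.00 | 72000.00 | 4500.00
Σ | 18285.73 |  |  | 1409679.70 | 1085893.76
x̄ = 1409679.70 / 18285.73 = 77.09 mm
ȳ = 1085893.76 / 18285.73 = 59.38 mm

x̄ = 77.09 mm, ȳ = 59.38 mm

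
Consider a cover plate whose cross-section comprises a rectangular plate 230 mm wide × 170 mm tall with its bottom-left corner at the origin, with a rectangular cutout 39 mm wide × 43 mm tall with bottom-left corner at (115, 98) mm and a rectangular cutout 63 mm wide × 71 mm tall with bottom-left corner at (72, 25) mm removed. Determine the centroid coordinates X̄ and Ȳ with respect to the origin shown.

Part | A | x̄ᵢ | ȳᵢ | A·x̄ᵢ | A·ȳᵢ
plate | 39100.00 | 115.00 | 85.00 | 4496500.00 | 3323500.00
hole 1 | -1677.00 | 134.50 | 119.50 | -225556.50 | -200401.50
hole 2 | -4473.00 | 103.50 | 60.50 | -462955.50 | -270616.50
Σ | 32950.00 |  |  | 3807988.00 | 2852482.00
X̄ = 3807988.00 / 32950.00 = 115.57 mm
Ȳ = 2852482.00 / 32950.00 = 86.57 mm

X̄ = 115.57 mm, Ȳ = 86.57 mm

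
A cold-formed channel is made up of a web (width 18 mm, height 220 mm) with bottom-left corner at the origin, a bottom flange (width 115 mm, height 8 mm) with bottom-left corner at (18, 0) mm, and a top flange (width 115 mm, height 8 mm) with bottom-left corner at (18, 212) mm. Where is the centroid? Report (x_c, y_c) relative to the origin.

x_c = 30.10 mm, y_c = 110.00 mm

Part | A | x̄ᵢ | ȳᵢ | A·x̄ᵢ | A·ȳᵢ
web | 3960.00 | 9.00 | 110.00 | 35640.00 | 435600.00
bottom flange | 920.00 | 75.50 | 4.00 | 69460.00 | 3680.00
top flange | 920.00 | 75.50 | 216.00 | 69460.00 | 198720.00
Σ | 5800.00 |  |  | 174560.00 | 638000.00
x_c = 174560.00 / 5800.00 = 30.10 mm
y_c = 638000.00 / 5800.00 = 110.00 mm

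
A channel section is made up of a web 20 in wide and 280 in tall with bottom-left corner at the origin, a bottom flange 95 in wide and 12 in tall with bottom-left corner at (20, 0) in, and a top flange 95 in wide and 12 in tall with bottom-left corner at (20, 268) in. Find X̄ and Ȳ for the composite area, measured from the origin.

web: A = 20 × 280 = 5600.00, centroid at (10.00, 140.00).
bottom flange: A = 95 × 12 = 1140.00, centroid at (67.50, 6.00).
top flange: A = 95 × 12 = 1140.00, centroid at (67.50, 274.00).
ΣA = 7880.00 in²
ΣAX̄ = (5600.00)(10.00) + (1140.00)(67.50) + (1140.00)(67.50) = 209900.00 in³
ΣAȲ = (5600.00)(140.00) + (1140.00)(6.00) + (1140.00)(274.00) = 1103200.00 in³
X̄ = 209900.00 / 7880.00 = 26.64 in
Ȳ = 1103200.00 / 7880.00 = 140.00 in

X̄ = 26.64 in, Ȳ = 140.00 in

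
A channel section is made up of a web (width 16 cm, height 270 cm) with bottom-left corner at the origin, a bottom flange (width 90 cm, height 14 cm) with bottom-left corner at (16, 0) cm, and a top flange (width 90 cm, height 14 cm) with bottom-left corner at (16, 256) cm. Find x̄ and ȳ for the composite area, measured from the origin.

x̄ = 27.53 cm, ȳ = 135.00 cm

web: A = 16 × 270 = 4320.00, centroid at (8.00, 135.00).
bottom flange: A = 90 × 14 = 1260.00, centroid at (61.00, 7.00).
top flange: A = 90 × 14 = 1260.00, centroid at (61.00, 263.00).
ΣA = 6840.00 cm², ΣAx̄ = 188280.00 cm³, ΣAȳ = 923400.00 cm³.
x̄ = 188280.00/6840.00 = 27.53 cm; ȳ = 923400.00/6840.00 = 135.00 cm.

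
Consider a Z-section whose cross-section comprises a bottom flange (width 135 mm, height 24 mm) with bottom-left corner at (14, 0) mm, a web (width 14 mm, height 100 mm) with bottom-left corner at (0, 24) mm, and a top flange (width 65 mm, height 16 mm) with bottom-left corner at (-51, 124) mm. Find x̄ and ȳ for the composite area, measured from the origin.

bottom flange: A = 135 × 24 = 3240.00, centroid at (81.50, 12.00).
web: A = 14 × 100 = 1400.00, centroid at (7.00, 74.00).
top flange: A = 65 × 16 = 1040.00, centroid at (-18.50, 132.00).
ΣA = 5680.00 mm², ΣAx̄ = 254620.00 mm³, ΣAȳ = 279760.00 mm³.
x̄ = 254620.00/5680.00 = 44.83 mm; ȳ = 279760.00/5680.00 = 49.25 mm.

x̄ = 44.83 mm, ȳ = 49.25 mm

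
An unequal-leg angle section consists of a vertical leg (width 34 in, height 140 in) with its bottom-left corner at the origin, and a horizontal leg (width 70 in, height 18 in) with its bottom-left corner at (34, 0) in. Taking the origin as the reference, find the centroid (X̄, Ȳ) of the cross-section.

X̄ = 27.88 in, Ȳ = 57.23 in

vertical leg: A = 34 × 140 = 4760.00, centroid at (17.00, 70.00).
horizontal leg: A = 70 × 18 = 1260.00, centroid at (69.00, 9.00).
ΣA = 6020.00 in²
ΣAX̄ = (4760.00)(17.00) + (1260.00)(69.00) = 167860.00 in³
ΣAȲ = (4760.00)(70.00) + (1260.00)(9.00) = 344540.00 in³
X̄ = 167860.00 / 6020.00 = 27.88 in
Ȳ = 344540.00 / 6020.00 = 57.23 in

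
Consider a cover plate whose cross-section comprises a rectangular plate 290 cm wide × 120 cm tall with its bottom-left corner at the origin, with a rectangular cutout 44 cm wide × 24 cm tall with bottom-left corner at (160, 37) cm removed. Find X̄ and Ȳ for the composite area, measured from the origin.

plate: A = 290 × 120 = 34800.00, centroid at (145.00, 60.00).
hole: A = −(44 × 24) = -1056.00, centroid at (182.00, 49.00).
ΣA = 33744.00 cm², ΣAX̄ = 4853808.00 cm³, ΣAȲ = 2036256.00 cm³.
X̄ = 4853808.00/33744.00 = 143.84 cm; Ȳ = 2036256.00/33744.00 = 60.34 cm.

X̄ = 143.84 cm, Ȳ = 60.34 cm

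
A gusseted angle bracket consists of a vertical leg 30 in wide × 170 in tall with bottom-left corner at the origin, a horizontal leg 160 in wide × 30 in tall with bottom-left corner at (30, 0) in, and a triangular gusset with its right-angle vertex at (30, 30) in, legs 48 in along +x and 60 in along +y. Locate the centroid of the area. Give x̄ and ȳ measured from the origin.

vertical leg: A = 30 × 170 = 5100.00, centroid at (15.00, 85.00).
horizontal leg: A = 160 × 30 = 4800.00, centroid at (110.00, 15.00).
gusset: A = ½·48·60 = 1440.00, centroid at (46.00, 50.00).
ΣA = 11340.00 in², ΣAx̄ = 670740.00 in³, ΣAȳ = 577500.00 in³.
x̄ = 670740.00/11340.00 = 59.15 in; ȳ = 577500.00/11340.00 = 50.93 in.

x̄ = 59.15 in, ȳ = 50.93 in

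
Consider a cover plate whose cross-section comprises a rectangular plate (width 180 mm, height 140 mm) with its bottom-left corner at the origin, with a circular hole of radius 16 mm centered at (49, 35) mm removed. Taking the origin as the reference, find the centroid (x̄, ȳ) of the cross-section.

x̄ = 91.35 mm, ȳ = 71.15 mm

Part | A | x̄ᵢ | ȳᵢ | A·x̄ᵢ | A·ȳᵢ
plate | 25200.00 | 90.00 | 70.00 | 2268000.00 | 1764000.00
hole | -804.25 | 49.00 | 35.00 | -39408.14 | -28148.67
Σ | 24395.75 |  |  | 2228591.86 | 1735851.33
x̄ = 2228591.86 / 24395.75 = 91.35 mm
ȳ = 1735851.33 / 24395.75 = 71.15 mm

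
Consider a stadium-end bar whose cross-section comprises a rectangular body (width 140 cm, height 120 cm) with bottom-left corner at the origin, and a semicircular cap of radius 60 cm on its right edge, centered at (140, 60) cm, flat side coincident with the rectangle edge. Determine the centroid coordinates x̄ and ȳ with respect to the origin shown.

x̄ = 94.04 cm, ȳ = 60.00 cm

Part | A | x̄ᵢ | ȳᵢ | A·x̄ᵢ | A·ȳᵢ
rectangular body | 16800.00 | 70.00 | 60.00 | 1176000.00 | 1008000.00
semicircular end | 5654.87 | 165.46 | 60.00 | 935681.35 | 339292.01
Σ | 22454.87 |  |  | 2111681.35 | 1347292.01
x̄ = 2111681.35 / 22454.87 = 94.04 cm
ȳ = 1347292.01 / 22454.87 = 60.00 cm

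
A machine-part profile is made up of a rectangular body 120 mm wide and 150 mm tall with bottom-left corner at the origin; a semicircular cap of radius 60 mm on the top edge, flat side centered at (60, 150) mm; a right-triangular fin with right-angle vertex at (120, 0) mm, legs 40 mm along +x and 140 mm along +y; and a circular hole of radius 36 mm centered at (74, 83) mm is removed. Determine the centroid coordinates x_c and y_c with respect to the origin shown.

rectangular body: A = 120 × 150 = 18000.00, centroid at (60.00, 75.00).
semicircular top: A = ½π·60² = 5654.87, centroid at (60.00, 175.46).
triangular fin: A = ½·40·140 = 2800.00, centroid at (133.33, 46.67).
hole: A = −π·36² = -4071.50, centroid at (74.00, 83.00).
ΣA = 22383.36 mm²
ΣAx_c = (18000.00)(60.00) + (5654.87)(60.00) + (2800.00)(133.33) + (-4071.50)(74.00) = 1491334.04 mm³
ΣAy_c = (18000.00)(75.00) + (5654.87)(175.46) + (2800.00)(46.67) + (-4071.50)(83.00) = 2134961.84 mm³
x_c = 1491334.04 / 22383.36 = 66.63 mm
y_c = 2134961.84 / 22383.36 = 95.38 mm

x_c = 66.63 mm, y_c = 95.38 mm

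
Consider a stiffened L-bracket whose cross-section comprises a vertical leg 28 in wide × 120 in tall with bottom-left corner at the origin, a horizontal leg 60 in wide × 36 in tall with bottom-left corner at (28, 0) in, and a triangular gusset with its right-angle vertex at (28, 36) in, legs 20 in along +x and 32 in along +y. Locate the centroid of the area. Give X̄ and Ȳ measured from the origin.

X̄ = 31.41 in, Ȳ = 43.74 in

vertical leg: A = 28 × 120 = 3360.00, centroid at (14.00, 60.00).
horizontal leg: A = 60 × 36 = 2160.00, centroid at (58.00, 18.00).
gusset: A = ½·20·32 = 320.00, centroid at (34.67, 46.67).
ΣA = 5840.00 in²
ΣAX̄ = (3360.00)(14.00) + (2160.00)(58.00) + (320.00)(34.67) = 183413.33 in³
ΣAȲ = (3360.00)(60.00) + (2160.00)(18.00) + (320.00)(46.67) = 255413.33 in³
X̄ = 183413.33 / 5840.00 = 31.41 in
Ȳ = 255413.33 / 5840.00 = 43.74 in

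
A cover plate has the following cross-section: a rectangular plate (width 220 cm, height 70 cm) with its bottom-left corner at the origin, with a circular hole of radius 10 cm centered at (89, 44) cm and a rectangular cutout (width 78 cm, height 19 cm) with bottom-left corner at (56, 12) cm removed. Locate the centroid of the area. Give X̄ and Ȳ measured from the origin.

X̄ = 112.12 cm, Ȳ = 36.26 cm

plate: A = 220 × 70 = 15400.00, centroid at (110.00, 35.00).
hole 1: A = −π·10² = -314.16, centroid at (89.00, 44.00).
hole 2: A = −(78 × 19) = -1482.00, centroid at (95.00, 21.50).
ΣA = 13603.84 cm², ΣAX̄ = 1525249.83 cm³, ΣAȲ = 493313.99 cm³.
X̄ = 1525249.83/13603.84 = 112.12 cm; Ȳ = 493313.99/13603.84 = 36.26 cm.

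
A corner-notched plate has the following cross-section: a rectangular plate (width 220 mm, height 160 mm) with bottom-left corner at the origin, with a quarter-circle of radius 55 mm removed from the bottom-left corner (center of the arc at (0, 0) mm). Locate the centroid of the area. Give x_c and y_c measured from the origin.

x_c = 116.27 mm, y_c = 84.10 mm

Part | A | x̄ᵢ | ȳᵢ | A·x̄ᵢ | A·ȳᵢ
plate | 35200.00 | 110.00 | 80.00 | 3872000.00 | 2816000.00
removed quarter-circle | -2375.83 | 23.34 | 23.34 | -55458.33 | -55458.33
Σ | 32824.17 |  |  | 3816541.67 | 2760541.67
x_c = 3816541.67 / 32824.17 = 116.27 mm
y_c = 2760541.67 / 32824.17 = 84.10 mm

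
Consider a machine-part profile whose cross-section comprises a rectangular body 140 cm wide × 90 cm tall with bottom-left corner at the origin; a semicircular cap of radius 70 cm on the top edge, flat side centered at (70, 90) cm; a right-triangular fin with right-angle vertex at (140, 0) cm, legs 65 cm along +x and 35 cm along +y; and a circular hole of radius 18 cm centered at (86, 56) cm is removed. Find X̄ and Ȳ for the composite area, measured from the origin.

X̄ = 74.31 cm, Ȳ = 70.76 cm

Part | A | x̄ᵢ | ȳᵢ | A·x̄ᵢ | A·ȳᵢ
rectangular body | 12600.00 | 70.00 | 45.00 | 882000.00 | 567000.00
semicircular top | 7696.90 | 70.00 | 119.71 | 538783.14 | 921387.85
triangular fin | 1137.50 | 161.67 | 11.67 | 183895.83 | 13270.83
hole | -1017.88 | 86.00 | 56.00 | -87537.34 | -57001.06
Σ | 20416.53 |  |  | 1517141.64 | 1444657.62
X̄ = 1517141.64 / 20416.53 = 74.31 cm
Ȳ = 1444657.62 / 20416.53 = 70.76 cm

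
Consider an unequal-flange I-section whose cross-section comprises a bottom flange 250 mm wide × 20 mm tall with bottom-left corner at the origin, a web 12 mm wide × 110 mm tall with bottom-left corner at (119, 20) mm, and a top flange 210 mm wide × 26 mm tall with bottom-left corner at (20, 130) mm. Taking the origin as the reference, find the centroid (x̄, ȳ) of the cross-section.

bottom flange: A = 250 × 20 = 5000.00, centroid at (125.00, 10.00).
web: A = 12 × 110 = 1320.00, centroid at (125.00, 75.00).
top flange: A = 210 × 26 = 5460.00, centroid at (125.00, 143.00).
ΣA = 11780.00 mm², ΣAx̄ = 1472500.00 mm³, ΣAȳ = 929780.00 mm³.
x̄ = 1472500.00/11780.00 = 125.00 mm; ȳ = 929780.00/11780.00 = 78.93 mm.

x̄ = 125.00 mm, ȳ = 78.93 mm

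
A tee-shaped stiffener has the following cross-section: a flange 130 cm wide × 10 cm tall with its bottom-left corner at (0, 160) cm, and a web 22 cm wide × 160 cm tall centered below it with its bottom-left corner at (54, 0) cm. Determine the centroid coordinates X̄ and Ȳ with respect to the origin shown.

X̄ = 65.00 cm, Ȳ = 102.93 cm

web: A = 22 × 160 = 3520.00, centroid at (65.00, 80.00).
flange: A = 130 × 10 = 1300.00, centroid at (65.00, 165.00).
ΣA = 4820.00 cm²
ΣAX̄ = (3520.00)(65.00) + (1300.00)(65.00) = 313300.00 cm³
ΣAȲ = (3520.00)(80.00) + (1300.00)(165.00) = 496100.00 cm³
X̄ = 313300.00 / 4820.00 = 65.00 cm
Ȳ = 496100.00 / 4820.00 = 102.93 cm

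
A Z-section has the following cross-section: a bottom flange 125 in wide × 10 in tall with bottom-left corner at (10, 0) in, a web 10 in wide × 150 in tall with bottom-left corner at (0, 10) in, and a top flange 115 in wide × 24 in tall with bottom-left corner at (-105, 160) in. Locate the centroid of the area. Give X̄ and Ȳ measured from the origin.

X̄ = -5.98 in, Ȳ = 110.43 in

bottom flange: A = 125 × 10 = 1250.00, centroid at (72.50, 5.00).
web: A = 10 × 150 = 1500.00, centroid at (5.00, 85.00).
top flange: A = 115 × 24 = 2760.00, centroid at (-47.50, 172.00).
ΣA = 5510.00 in², ΣAX̄ = -32975.00 in³, ΣAȲ = 608470.00 in³.
X̄ = -32975.00/5510.00 = -5.98 in; Ȳ = 608470.00/5510.00 = 110.43 in.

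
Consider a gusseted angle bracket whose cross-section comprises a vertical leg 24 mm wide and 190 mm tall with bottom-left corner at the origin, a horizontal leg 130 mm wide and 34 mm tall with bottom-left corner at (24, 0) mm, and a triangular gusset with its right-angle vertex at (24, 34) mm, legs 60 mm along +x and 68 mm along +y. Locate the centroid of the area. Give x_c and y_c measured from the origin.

x_c = 48.81 mm, y_c = 56.62 mm

vertical leg: A = 24 × 190 = 4560.00, centroid at (12.00, 95.00).
horizontal leg: A = 130 × 34 = 4420.00, centroid at (89.00, 17.00).
gusset: A = ½·60·68 = 2040.00, centroid at (44.00, 56.67).
ΣA = 11020.00 mm²
ΣAx_c = (4560.00)(12.00) + (4420.00)(89.00) + (2040.00)(44.00) = 537860.00 mm³
ΣAy_c = (4560.00)(95.00) + (4420.00)(17.00) + (2040.00)(56.67) = 623940.00 mm³
x_c = 537860.00 / 11020.00 = 48.81 mm
y_c = 623940.00 / 11020.00 = 56.62 mm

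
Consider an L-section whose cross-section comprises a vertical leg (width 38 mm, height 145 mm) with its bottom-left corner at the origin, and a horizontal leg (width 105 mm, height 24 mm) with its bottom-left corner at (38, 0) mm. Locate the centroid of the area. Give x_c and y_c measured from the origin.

x_c = 41.44 mm, y_c = 53.51 mm

Part | A | x̄ᵢ | ȳᵢ | A·x̄ᵢ | A·ȳᵢ
vertical leg | 5510.00 | 19.00 | 72.50 | 104690.00 | 399475.00
horizontal leg | 2520.00 | 90.50 | 12.00 | 228060.00 | 30240.00
Σ | 8030.00 |  |  | 332750.00 | 429715.00
x_c = 332750.00 / 8030.00 = 41.44 mm
y_c = 429715.00 / 8030.00 = 53.51 mm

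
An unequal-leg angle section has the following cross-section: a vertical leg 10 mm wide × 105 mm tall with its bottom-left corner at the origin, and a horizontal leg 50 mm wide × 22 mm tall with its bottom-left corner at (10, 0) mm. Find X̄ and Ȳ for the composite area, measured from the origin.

X̄ = 20.35 mm, Ȳ = 31.27 mm

vertical leg: A = 10 × 105 = 1050.00, centroid at (5.00, 52.50).
horizontal leg: A = 50 × 22 = 1100.00, centroid at (35.00, 11.00).
ΣA = 2150.00 mm²
ΣAX̄ = (1050.00)(5.00) + (1100.00)(35.00) = 43750.00 mm³
ΣAȲ = (1050.00)(52.50) + (1100.00)(11.00) = 67225.00 mm³
X̄ = 43750.00 / 2150.00 = 20.35 mm
Ȳ = 67225.00 / 2150.00 = 31.27 mm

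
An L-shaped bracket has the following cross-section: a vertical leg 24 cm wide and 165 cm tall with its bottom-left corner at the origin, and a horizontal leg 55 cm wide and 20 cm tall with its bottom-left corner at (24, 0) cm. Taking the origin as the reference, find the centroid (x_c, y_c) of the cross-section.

Part | A | x̄ᵢ | ȳᵢ | A·x̄ᵢ | A·ȳᵢ
vertical leg | 3960.00 | 12.00 | 82.50 | 47520.00 | 326700.00
horizontal leg | 1100.00 | 51.50 | 10.00 | 56650.00 | 11000.00
Σ | 5060.00 |  |  | 104170.00 | 337700.00
x_c = 104170.00 / 5060.00 = 20.59 cm
y_c = 337700.00 / 5060.00 = 66.74 cm

x_c = 20.59 cm, y_c = 66.74 cm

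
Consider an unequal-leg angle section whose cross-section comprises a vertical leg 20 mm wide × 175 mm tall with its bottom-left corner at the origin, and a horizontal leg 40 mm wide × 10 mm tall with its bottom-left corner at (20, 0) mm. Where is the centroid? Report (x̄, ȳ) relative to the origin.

vertical leg: A = 20 × 175 = 3500.00, centroid at (10.00, 87.50).
horizontal leg: A = 40 × 10 = 400.00, centroid at (40.00, 5.00).
ΣA = 3900.00 mm², ΣAx̄ = 51000.00 mm³, ΣAȳ = 308250.00 mm³.
x̄ = 51000.00/3900.00 = 13.08 mm; ȳ = 308250.00/3900.00 = 79.04 mm.

x̄ = 13.08 mm, ȳ = 79.04 mm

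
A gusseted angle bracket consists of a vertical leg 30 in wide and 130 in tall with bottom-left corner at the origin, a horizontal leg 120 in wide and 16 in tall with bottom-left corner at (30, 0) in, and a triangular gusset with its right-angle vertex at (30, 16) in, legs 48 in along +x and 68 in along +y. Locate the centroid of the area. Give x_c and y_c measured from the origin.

vertical leg: A = 30 × 130 = 3900.00, centroid at (15.00, 65.00).
horizontal leg: A = 120 × 16 = 1920.00, centroid at (90.00, 8.00).
gusset: A = ½·48·68 = 1632.00, centroid at (46.00, 38.67).
ΣA = 7452.00 in², ΣAx_c = 306372.00 in³, ΣAy_c = 331964.00 in³.
x_c = 306372.00/7452.00 = 41.11 in; y_c = 331964.00/7452.00 = 44.55 in.

x_c = 41.11 in, y_c = 44.55 in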